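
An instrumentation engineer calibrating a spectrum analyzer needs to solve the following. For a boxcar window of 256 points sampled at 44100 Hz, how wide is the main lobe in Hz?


Main lobe width for a rectangular window:
Width = 2 * fs / N
      = 2 * 44100 / 256
      = 88200 / 256
      = 344.531 Hz

344.531 Hz


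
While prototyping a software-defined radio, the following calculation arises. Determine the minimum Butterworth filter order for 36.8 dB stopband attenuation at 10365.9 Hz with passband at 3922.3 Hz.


Butterworth filter order formula:
n = log10(10^(A/10) - 1) / (2 * log10(f_stop/f_pass))
10^(36.8/10) - 1 = 4785.3009
f_stop/f_pass = 10365.9 / 3922.3 = 2.6428
n = 4.3594 -> ceil = 5

5


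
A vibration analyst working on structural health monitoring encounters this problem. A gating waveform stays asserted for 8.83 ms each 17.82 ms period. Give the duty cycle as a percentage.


Duty cycle as a percentage:
DC = (t_on / T) * 100
   = (8.83 / 17.82) * 100
   = 0.495511 * 100
   = 49.55 %

49.55 %


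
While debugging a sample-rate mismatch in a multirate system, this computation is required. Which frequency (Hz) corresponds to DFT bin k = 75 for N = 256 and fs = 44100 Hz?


Frequency of DFT bin k:
f_k = k * fs / N
    = 75 * 44100 / 256
    = 3307500 / 256
    = 12919.922 Hz

12919.922 Hz


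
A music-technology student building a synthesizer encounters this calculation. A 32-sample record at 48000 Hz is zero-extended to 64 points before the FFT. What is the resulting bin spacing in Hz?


Frequency resolution after zero-padding:
N_padded = 32 * 2 = 64
df = fs / N_padded
   = 48000 / 64
   = 750.0 Hz

750.0 Hz


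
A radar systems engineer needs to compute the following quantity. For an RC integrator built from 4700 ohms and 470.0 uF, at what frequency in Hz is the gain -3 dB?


Cutoff frequency of a first-order RC filter:
fc = 1 / (2 * pi * R * C)
C = 470.0 uF = 0.00047 F
fc = 1 / (2 * pi * 4700 * 0.00047)
   = 1 / 13.87955634356
   = 0.072048 Hz

0.072048 Hz


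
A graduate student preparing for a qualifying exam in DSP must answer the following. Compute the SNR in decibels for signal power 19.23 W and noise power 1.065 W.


SNR in decibels:
SNR = 10 * log10(Ps / Pn)
    = 10 * log10(19.23 / 1.065)
    = 10 * log10(18.0563)
    = 10 * 1.2566
    = 12.57 dB

12.57 dB


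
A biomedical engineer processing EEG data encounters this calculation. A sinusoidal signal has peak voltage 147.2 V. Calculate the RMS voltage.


RMS voltage for a sinusoidal waveform:
V_rms = V_peak / sqrt(2)
      = 147.2 / 1.414214
      = 104.086 V

104.086 V


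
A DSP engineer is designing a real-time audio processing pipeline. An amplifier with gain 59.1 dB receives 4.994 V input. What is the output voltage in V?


Output voltage from dB gain:
V_out = V_in * 10^(gain_dB / 20)
      = 4.994 * 10^(59.1 / 20)
      = 4.994 * 901.571138
      = 4502.4463 V

4502.4463 V


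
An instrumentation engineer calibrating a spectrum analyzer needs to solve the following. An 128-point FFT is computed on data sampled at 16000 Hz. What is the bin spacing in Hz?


DFT frequency resolution:
df = fs / N
   = 16000 / 128
   = 125.0 Hz

125.0 Hz


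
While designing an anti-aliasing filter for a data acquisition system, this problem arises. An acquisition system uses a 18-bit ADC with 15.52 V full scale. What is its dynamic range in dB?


Dynamic range from full-scale to LSB:
V_min = V_max / 2^bits = 15.52 / 2^18
DR = 20 * log10(V_max / V_min)
   = 20 * log10(2^18)
   = 20 * 18 * log10(2)
   = 108.37 dB

108.37 dB


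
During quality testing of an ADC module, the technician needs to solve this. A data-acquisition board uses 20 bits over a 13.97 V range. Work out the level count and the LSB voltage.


Step 1 — number of quantization levels:
L = 2^N = 2^20 = 1048576

Step 2 — LSB step size:
delta = Vfs / L
      = 13.97 / 1048576
      = 1.332e-05 V

Levels = 1048576; step size = 1.332e-05 V


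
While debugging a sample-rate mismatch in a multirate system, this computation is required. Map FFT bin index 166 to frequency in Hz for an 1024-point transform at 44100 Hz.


Frequency of DFT bin k:
f_k = k * fs / N
    = 166 * 44100 / 1024
    = 7320600 / 1024
    = 7149.023 Hz

7149.023 Hz


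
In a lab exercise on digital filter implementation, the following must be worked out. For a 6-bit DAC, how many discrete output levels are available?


Number of quantization levels = 2^N
= 2^6
= 64

64


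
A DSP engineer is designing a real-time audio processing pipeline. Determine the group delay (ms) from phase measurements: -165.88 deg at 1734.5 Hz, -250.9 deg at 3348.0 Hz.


Group delay from phase difference:
tau = -d(phi)/d(omega)
d(phi) = -85.02 deg = -1.483879 rad
d(omega) = 2*pi*(3348.0 - 1734.5) = 10137.9195 rad/s
tau = -(-1.483879) / 10137.9195
    = 0.1464 ms

0.1464 ms


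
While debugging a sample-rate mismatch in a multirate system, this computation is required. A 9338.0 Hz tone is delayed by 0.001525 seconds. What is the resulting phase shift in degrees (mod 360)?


Phase shift from frequency and time delay:
phi = 360 * f * t_delay
    = 360 * 9338.0 * 0.001525
    = 5126.56 degrees
    mod 360 = 86.56 degrees

86.56 degrees


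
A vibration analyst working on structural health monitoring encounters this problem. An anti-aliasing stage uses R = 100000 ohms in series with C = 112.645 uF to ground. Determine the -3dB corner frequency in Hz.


Cutoff frequency of a first-order RC filter:
fc = 1 / (2 * pi * R * C)
C = 112.645 uF = 0.000112645 F
fc = 1 / (2 * pi * 100000 * 0.000112645)
   = 1 / 70.776940892724
   = 0.014129 Hz

0.014129 Hz


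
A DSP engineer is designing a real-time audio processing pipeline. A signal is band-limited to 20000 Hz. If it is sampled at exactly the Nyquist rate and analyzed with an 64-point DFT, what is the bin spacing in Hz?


Step 1 — Nyquist sampling rate:
fs = 2 * fmax = 2 * 20000 = 40000 Hz

Step 2 — DFT bin spacing:
df = fs / N = 40000 / 64 = 625.0 Hz

625.0 Hz


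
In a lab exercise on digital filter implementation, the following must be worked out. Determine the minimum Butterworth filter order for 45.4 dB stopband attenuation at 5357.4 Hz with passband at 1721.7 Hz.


Butterworth filter order formula:
n = log10(10^(A/10) - 1) / (2 * log10(f_stop/f_pass))
10^(45.4/10) - 1 = 34672.685
f_stop/f_pass = 5357.4 / 1721.7 = 3.1117
n = 4.6045 -> ceil = 5

5


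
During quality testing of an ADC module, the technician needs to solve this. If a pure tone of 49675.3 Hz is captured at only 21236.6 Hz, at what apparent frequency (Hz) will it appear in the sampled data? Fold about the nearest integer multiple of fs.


Compute the nearest integer multiple of fs to the signal:
n = round(49675.3 / 21236.6) = 2
f_alias = |49675.3 - 2 * 21236.6|
        = |49675.3 - 42473.2|
        = 7202.1 Hz

7202.1


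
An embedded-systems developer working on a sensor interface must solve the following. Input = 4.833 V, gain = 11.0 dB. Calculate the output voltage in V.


Output voltage from dB gain:
V_out = V_in * 10^(gain_dB / 20)
      = 4.833 * 10^(11.0 / 20)
      = 4.833 * 3.548134
      = 17.1481 V

17.1481 V


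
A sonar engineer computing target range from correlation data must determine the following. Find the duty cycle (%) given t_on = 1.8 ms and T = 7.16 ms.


Duty cycle as a percentage:
DC = (t_on / T) * 100
   = (1.8 / 7.16) * 100
   = 0.251397 * 100
   = 25.14 %

25.14 %


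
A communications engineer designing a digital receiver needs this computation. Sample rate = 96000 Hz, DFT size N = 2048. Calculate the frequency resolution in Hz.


DFT frequency resolution:
df = fs / N
   = 96000 / 2048
   = 46.875 Hz

46.875 Hz


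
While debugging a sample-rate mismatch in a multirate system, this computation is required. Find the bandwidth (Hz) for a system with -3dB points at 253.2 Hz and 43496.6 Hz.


Bandwidth is the difference of -3dB frequencies:
BW = f_high - f_low
   = 43496.6 - 253.2
   = 43243.4 Hz

43243.4 Hz


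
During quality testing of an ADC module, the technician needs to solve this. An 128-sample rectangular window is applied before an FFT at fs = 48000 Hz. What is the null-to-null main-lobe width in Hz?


Main lobe width for a rectangular window:
Width = 2 * fs / N
      = 2 * 48000 / 128
      = 96000 / 128
      = 750.0 Hz

750.0 Hz


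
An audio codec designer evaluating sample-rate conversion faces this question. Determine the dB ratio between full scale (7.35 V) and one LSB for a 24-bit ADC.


Dynamic range from full-scale to LSB:
V_min = V_max / 2^bits = 7.35 / 2^24
DR = 20 * log10(V_max / V_min)
   = 20 * log10(2^24)
   = 20 * 24 * log10(2)
   = 144.49 dB

144.49 dB


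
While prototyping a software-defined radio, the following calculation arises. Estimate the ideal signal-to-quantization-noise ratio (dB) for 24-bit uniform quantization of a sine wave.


Theoretical SNR for a full-scale sinusoid:
SNR = 6.02 * N + 1.76
    = 6.02 * 24 + 1.76
    = 144.48 + 1.76
    = 146.24 dB

146.24 dB


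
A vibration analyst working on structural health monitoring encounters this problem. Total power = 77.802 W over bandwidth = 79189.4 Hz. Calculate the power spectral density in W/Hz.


Power spectral density:
PSD = P / BW
    = 77.802 / 79189.4
    = 0.00098248 W/Hz

0.00098248 W/Hz


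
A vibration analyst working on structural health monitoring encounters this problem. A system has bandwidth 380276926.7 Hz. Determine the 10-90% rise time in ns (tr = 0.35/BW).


Rise time from bandwidth relationship:
tr = 0.35 / BW
   = 0.35 / 380276926.7
   = 9.203818992e-10 s
   = 0.9204 ns

0.9204 ns


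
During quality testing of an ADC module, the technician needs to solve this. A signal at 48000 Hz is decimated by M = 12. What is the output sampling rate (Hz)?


Decimation reduces the sample rate:
fs_out = fs_in / M
       = 48000 / 12
       = 4000.0 Hz

4000.0 Hz


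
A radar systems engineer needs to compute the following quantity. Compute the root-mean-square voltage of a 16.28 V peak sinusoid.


RMS voltage for a sinusoidal waveform:
V_rms = V_peak / sqrt(2)
      = 16.28 / 1.414214
      = 11.512 V

11.512 V


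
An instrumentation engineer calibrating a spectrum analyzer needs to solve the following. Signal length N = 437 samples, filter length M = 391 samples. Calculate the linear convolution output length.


Linear convolution output length:
L = N + M - 1
  = 437 + 391 - 1
  = 827 samples

827


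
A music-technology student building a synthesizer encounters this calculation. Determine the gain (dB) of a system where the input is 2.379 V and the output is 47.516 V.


Voltage gain in dB:
G = 20 * log10(Vout / Vin)
  = 20 * log10(47.516 / 2.379)
  = 20 * log10(19.973098)
  = 20 * 1.300445
  = 26.01 dB

26.01 dB


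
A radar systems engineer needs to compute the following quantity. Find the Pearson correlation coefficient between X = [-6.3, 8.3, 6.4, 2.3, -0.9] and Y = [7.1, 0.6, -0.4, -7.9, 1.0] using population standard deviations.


Pearson correlation coefficient (population):
r = cov(X,Y) / (std(X) * std(Y))
Mean X = 1.96, Mean Y = 0.08
Cov(X,Y) = -12.4328
Std(X) = 5.223639, Std(Y) = 4.781381
r = -0.4978

-0.4978


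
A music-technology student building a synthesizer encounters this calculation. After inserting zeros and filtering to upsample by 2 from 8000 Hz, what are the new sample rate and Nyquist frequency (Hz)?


Step 1 — output sample rate after interpolation by L:
fs_out = L * fs_in = 2 * 8000 = 16000 Hz

Step 2 — Nyquist frequency of the output stream:
f_Nyq = fs_out / 2 = 16000 / 2 = 8000.0 Hz

fs_out = 16000 Hz; f_Nyquist = 8000.0 Hz


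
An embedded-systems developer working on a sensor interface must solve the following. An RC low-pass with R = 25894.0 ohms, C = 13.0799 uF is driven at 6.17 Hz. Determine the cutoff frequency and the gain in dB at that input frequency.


Step 1 — cutoff frequency:
fc = 1 / (2*pi*R*C)
C = 13.0799 uF = 1.30799e-05 F
fc = 1 / (2*pi*25894.0*1.30799e-05)
   = 0.469912 Hz

Step 2 — magnitude at f = 6.17 Hz:
|H(f)| = 1 / sqrt(1 + (f/fc)^2)
f/fc = 6.17 / 0.469912 = 13.130118
|H| = 1 / sqrt(1 + 172.399999) = 0.0759409
|H|_dB = 20*log10(0.0759409) = -22.39 dB

fc = 0.469912 Hz; |H(6.17 Hz)| = -22.39 dB


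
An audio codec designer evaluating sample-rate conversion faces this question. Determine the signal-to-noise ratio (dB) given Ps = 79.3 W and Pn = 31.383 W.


SNR in decibels:
SNR = 10 * log10(Ps / Pn)
    = 10 * log10(79.3 / 31.383)
    = 10 * log10(2.5268)
    = 10 * 0.4026
    = 4.03 dB

4.03 dB


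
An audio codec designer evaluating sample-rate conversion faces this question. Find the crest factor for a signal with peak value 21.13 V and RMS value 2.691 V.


Crest factor is the ratio of peak to RMS:
CF = V_peak / V_rms
   = 21.13 / 2.691
   = 7.8521

7.8521


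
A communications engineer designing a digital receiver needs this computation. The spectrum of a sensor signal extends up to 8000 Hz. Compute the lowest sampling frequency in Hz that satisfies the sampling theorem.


The Nyquist rate is twice the maximum frequency component.
fs_min = 2 * fmax
      = 2 * 8000
      = 16000 Hz

16000


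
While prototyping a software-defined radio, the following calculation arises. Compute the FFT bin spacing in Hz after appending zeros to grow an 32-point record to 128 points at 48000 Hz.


Frequency resolution after zero-padding:
N_padded = 32 * 4 = 128
df = fs / N_padded
   = 48000 / 128
   = 375.0 Hz

375.0 Hz


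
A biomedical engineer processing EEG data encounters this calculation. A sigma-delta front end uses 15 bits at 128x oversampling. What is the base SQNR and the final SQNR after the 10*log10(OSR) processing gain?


Step 1 — baseline SQNR at Nyquist:
SQNR_base = 6.02*N + 1.76
          = 6.02*15 + 1.76
          = 92.06 dB

Step 2 — oversampling processing gain:
G = 10*log10(OSR) = 10*log10(128) = 21.07 dB

Step 3 — total:
SQNR_total = 92.06 + 21.07 = 113.13 dB

Base SQNR = 92.06 dB; oversampled SQNR = 113.13 dB


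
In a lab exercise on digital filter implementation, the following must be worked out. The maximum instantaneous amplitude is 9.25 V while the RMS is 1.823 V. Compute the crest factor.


Crest factor is the ratio of peak to RMS:
CF = V_peak / V_rms
   = 9.25 / 1.823
   = 5.0741

5.0741


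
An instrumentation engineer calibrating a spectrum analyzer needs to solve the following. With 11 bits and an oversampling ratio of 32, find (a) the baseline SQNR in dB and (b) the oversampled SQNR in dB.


Step 1 — baseline SQNR at Nyquist:
SQNR_base = 6.02*N + 1.76
          = 6.02*11 + 1.76
          = 67.98 dB

Step 2 — oversampling processing gain:
G = 10*log10(OSR) = 10*log10(32) = 15.05 dB

Step 3 — total:
SQNR_total = 67.98 + 15.05 = 83.03 dB

Base SQNR = 67.98 dB; oversampled SQNR = 83.03 dB


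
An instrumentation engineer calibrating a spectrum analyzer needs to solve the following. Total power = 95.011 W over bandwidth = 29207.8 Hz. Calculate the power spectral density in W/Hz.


Power spectral density:
PSD = P / BW
    = 95.011 / 29207.8
    = 0.00325293 W/Hz

0.00325293 W/Hz


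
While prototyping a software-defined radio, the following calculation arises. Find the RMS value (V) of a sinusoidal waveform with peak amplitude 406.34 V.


RMS voltage for a sinusoidal waveform:
V_rms = V_peak / sqrt(2)
      = 406.34 / 1.414214
      = 287.326 V

287.326 V


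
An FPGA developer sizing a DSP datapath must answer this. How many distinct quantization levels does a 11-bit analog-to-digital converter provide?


Number of quantization levels = 2^N
= 2^11
= 2048

2048


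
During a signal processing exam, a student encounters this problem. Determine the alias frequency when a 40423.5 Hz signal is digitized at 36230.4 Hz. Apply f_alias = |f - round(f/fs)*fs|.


Compute the nearest integer multiple of fs to the signal:
n = round(40423.5 / 36230.4) = 1
f_alias = |40423.5 - 1 * 36230.4|
        = |40423.5 - 36230.4|
        = 4193.1 Hz

4193.1


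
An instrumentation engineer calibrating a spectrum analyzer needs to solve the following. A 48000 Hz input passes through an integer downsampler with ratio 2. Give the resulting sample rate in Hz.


Decimation reduces the sample rate:
fs_out = fs_in / M
       = 48000 / 2
       = 24000.0 Hz

24000.0 Hz


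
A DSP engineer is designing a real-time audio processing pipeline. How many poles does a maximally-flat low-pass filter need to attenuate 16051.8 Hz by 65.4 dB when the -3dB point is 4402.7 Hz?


Butterworth filter order formula:
n = log10(10^(A/10) - 1) / (2 * log10(f_stop/f_pass))
10^(65.4/10) - 1 = 3467367.5045
f_stop/f_pass = 16051.8 / 4402.7 = 3.6459
n = 5.8205 -> ceil = 6

6


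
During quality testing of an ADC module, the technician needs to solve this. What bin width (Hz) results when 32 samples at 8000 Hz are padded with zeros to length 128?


Frequency resolution after zero-padding:
N_padded = 32 * 4 = 128
df = fs / N_padded
   = 8000 / 128
   = 62.5 Hz

62.5 Hz


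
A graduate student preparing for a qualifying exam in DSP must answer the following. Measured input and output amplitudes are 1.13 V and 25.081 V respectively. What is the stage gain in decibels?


Voltage gain in dB:
G = 20 * log10(Vout / Vin)
  = 20 * log10(25.081 / 1.13)
  = 20 * log10(22.195575)
  = 20 * 1.346266
  = 26.93 dB

26.93 dB


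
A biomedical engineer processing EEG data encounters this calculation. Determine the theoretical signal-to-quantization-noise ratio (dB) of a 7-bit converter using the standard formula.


Theoretical SNR for a full-scale sinusoid:
SNR = 6.02 * N + 1.76
    = 6.02 * 7 + 1.76
    = 42.14 + 1.76
    = 43.9 dB

43.9 dB


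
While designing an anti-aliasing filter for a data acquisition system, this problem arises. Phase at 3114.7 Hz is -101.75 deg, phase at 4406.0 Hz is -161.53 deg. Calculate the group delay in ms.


Group delay from phase difference:
tau = -d(phi)/d(omega)
d(phi) = -59.78 deg = -1.043358 rad
d(omega) = 2*pi*(4406.0 - 3114.7) = 8113.4772 rad/s
tau = -(-1.043358) / 8113.4772
    = 0.1286 ms

0.1286 ms


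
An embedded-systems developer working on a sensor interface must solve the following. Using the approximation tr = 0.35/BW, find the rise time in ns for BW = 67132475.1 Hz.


Rise time from bandwidth relationship:
tr = 0.35 / BW
   = 0.35 / 67132475.1
   = 5.213572112e-09 s
   = 5.2136 ns

5.2136 ns


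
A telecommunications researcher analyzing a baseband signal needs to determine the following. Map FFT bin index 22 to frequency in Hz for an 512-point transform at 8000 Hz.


Frequency of DFT bin k:
f_k = k * fs / N
    = 22 * 8000 / 512
    = 176000 / 512
    = 343.75 Hz

343.75 Hz


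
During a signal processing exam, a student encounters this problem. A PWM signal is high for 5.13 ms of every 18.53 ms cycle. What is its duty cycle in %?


Duty cycle as a percentage:
DC = (t_on / T) * 100
   = (5.13 / 18.53) * 100
   = 0.276848 * 100
   = 27.68 %

27.68 %


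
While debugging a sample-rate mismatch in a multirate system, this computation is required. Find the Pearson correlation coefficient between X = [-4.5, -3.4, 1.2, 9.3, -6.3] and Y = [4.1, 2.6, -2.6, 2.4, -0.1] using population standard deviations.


Pearson correlation coefficient (population):
r = cov(X,Y) / (std(X) * std(Y))
Mean X = -0.74, Mean Y = 1.28
Cov(X,Y) = -0.5448
Std(X) = 5.598071, Std(Y) = 2.362541
r = -0.0412

-0.0412


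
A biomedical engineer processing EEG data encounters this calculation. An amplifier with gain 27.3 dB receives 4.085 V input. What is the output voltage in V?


Output voltage from dB gain:
V_out = V_in * 10^(gain_dB / 20)
      = 4.085 * 10^(27.3 / 20)
      = 4.085 * 23.173946
      = 94.6656 V

94.6656 V


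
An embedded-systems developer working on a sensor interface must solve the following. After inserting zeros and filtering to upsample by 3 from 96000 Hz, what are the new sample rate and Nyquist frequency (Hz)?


Step 1 — output sample rate after interpolation by L:
fs_out = L * fs_in = 3 * 96000 = 288000 Hz

Step 2 — Nyquist frequency of the output stream:
f_Nyq = fs_out / 2 = 288000 / 2 = 144000.0 Hz

fs_out = 288000 Hz; f_Nyquist = 144000.0 Hz


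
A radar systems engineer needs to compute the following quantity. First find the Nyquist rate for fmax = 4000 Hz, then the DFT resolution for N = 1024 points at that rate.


Step 1 — Nyquist sampling rate:
fs = 2 * fmax = 2 * 4000 = 8000 Hz

Step 2 — DFT bin spacing:
df = fs / N = 8000 / 1024 = 7.8125 Hz

7.8125 Hz


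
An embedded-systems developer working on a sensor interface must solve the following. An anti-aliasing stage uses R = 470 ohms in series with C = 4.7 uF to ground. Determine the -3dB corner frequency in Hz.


Cutoff frequency of a first-order RC filter:
fc = 1 / (2 * pi * R * C)
C = 4.7 uF = 4.7e-06 F
fc = 1 / (2 * pi * 470 * 4.7e-06)
   = 1 / 0.01387955634356
   = 72.048412 Hz

72.048412 Hz


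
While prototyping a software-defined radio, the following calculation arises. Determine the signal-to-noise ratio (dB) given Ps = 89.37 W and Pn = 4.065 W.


SNR in decibels:
SNR = 10 * log10(Ps / Pn)
    = 10 * log10(89.37 / 4.065)
    = 10 * log10(21.9852)
    = 10 * 1.3421
    = 13.42 dB

13.42 dB


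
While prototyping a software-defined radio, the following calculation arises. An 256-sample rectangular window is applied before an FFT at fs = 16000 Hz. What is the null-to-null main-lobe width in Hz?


Main lobe width for a rectangular window:
Width = 2 * fs / N
      = 2 * 16000 / 256
      = 32000 / 256
      = 125.0 Hz

125.0 Hz


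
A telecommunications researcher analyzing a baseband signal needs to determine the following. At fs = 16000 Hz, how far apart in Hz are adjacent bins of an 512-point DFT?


DFT frequency resolution:
df = fs / N
   = 16000 / 512
   = 31.25 Hz

31.25 Hz


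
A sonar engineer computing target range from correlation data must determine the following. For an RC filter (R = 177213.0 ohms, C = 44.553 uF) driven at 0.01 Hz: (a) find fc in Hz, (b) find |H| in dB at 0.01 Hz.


Step 1 — cutoff frequency:
fc = 1 / (2*pi*R*C)
C = 44.553 uF = 4.4553e-05 F
fc = 1 / (2*pi*177213.0*4.4553e-05)
   = 0.020158 Hz

Step 2 — magnitude at f = 0.01 Hz:
|H(f)| = 1 / sqrt(1 + (f/fc)^2)
f/fc = 0.01 / 0.020158 = 0.496081
|H| = 1 / sqrt(1 + 0.246096) = 0.8958272
|H|_dB = 20*log10(0.8958272) = -0.96 dB

fc = 0.020158 Hz; |H(0.01 Hz)| = -0.96 dB


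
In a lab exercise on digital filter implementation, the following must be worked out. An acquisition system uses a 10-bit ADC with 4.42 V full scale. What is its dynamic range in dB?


Dynamic range from full-scale to LSB:
V_min = V_max / 2^bits = 4.42 / 2^10
DR = 20 * log10(V_max / V_min)
   = 20 * log10(2^10)
   = 20 * 10 * log10(2)
   = 60.21 dB

60.21 dB


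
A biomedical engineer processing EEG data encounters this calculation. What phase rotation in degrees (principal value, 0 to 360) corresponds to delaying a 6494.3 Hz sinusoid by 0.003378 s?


Phase shift from frequency and time delay:
phi = 360 * f * t_delay
    = 360 * 6494.3 * 0.003378
    = 7897.59 degrees
    mod 360 = 337.59 degrees

337.59 degrees


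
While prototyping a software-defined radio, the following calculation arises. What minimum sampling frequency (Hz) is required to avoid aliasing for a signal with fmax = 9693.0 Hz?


The Nyquist rate is twice the maximum frequency component.
fs_min = 2 * fmax
      = 2 * 9693.0
      = 19386.0 Hz

19386.0


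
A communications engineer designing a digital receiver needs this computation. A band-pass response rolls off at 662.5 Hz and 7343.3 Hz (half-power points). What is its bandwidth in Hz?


Bandwidth is the difference of -3dB frequencies:
BW = f_high - f_low
   = 7343.3 - 662.5
   = 6680.8 Hz

6680.8 Hz


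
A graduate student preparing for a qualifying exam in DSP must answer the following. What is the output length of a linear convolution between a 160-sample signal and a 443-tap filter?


Linear convolution output length:
L = N + M - 1
  = 160 + 443 - 1
  = 602 samples

602


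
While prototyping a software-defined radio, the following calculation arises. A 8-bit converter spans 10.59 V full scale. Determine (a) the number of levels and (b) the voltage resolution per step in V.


Step 1 — number of quantization levels:
L = 2^N = 2^8 = 256

Step 2 — LSB step size:
delta = Vfs / L
      = 10.59 / 256
      = 0.04136719 V

Levels = 256; step size = 0.04136719 V


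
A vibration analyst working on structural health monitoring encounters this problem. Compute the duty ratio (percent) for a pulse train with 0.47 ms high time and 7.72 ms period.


Duty cycle as a percentage:
DC = (t_on / T) * 100
   = (0.47 / 7.72) * 100
   = 0.060881 * 100
   = 6.09 %

6.09 %


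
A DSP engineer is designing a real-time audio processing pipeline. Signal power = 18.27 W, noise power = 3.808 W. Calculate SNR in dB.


SNR in decibels:
SNR = 10 * log10(Ps / Pn)
    = 10 * log10(18.27 / 3.808)
    = 10 * log10(4.7978)
    = 10 * 0.681
    = 6.81 dB

6.81 dB


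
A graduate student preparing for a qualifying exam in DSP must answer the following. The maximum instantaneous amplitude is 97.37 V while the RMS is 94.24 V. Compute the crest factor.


Crest factor is the ratio of peak to RMS:
CF = V_peak / V_rms
   = 97.37 / 94.24
   = 1.0332

1.0332


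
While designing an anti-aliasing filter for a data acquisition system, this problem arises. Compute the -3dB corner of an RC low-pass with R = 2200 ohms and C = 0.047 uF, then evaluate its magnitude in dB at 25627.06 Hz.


Step 1 — cutoff frequency:
fc = 1 / (2*pi*R*C)
C = 0.047 uF = 4.7e-08 F
fc = 1 / (2*pi*2200*4.7e-08)
   = 1539.216 Hz

Step 2 — magnitude at f = 25627.06 Hz:
|H(f)| = 1 / sqrt(1 + (f/fc)^2)
f/fc = 25627.06 / 1539.216 = 16.649424
|H| = 1 / sqrt(1 + 277.20332) = 0.0599541
|H|_dB = 20*log10(0.0599541) = -24.44 dB

fc = 1539.216 Hz; |H(25627.06 Hz)| = -24.44 dB


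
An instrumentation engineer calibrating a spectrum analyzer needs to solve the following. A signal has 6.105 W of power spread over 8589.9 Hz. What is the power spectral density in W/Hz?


Power spectral density:
PSD = P / BW
    = 6.105 / 8589.9
    = 0.00071072 W/Hz

0.00071072 W/Hz


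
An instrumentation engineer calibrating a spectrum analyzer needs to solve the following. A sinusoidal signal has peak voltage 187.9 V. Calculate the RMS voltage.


RMS voltage for a sinusoidal waveform:
V_rms = V_peak / sqrt(2)
      = 187.9 / 1.414214
      = 132.865 V

132.865 V


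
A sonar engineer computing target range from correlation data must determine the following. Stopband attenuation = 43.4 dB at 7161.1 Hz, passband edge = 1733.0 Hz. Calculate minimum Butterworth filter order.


Butterworth filter order formula:
n = log10(10^(A/10) - 1) / (2 * log10(f_stop/f_pass))
10^(43.4/10) - 1 = 21876.6162
f_stop/f_pass = 7161.1 / 1733.0 = 4.1322
n = 3.5217 -> ceil = 4

4


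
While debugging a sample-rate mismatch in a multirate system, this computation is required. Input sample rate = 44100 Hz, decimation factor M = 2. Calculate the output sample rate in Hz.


Decimation reduces the sample rate:
fs_out = fs_in / M
       = 44100 / 2
       = 22050.0 Hz

22050.0 Hz


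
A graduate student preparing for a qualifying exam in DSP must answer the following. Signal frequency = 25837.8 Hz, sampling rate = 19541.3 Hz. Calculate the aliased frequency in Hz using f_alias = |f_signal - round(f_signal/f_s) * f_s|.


Compute the nearest integer multiple of fs to the signal:
n = round(25837.8 / 19541.3) = 1
f_alias = |25837.8 - 1 * 19541.3|
        = |25837.8 - 19541.3|
        = 6296.5 Hz

6296.5


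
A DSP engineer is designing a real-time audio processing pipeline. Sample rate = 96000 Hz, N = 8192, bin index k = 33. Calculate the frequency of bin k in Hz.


Frequency of DFT bin k:
f_k = k * fs / N
    = 33 * 96000 / 8192
    = 3168000 / 8192
    = 386.719 Hz

386.719 Hz


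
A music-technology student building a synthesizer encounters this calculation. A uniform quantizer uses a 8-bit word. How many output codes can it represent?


Number of quantization levels = 2^N
= 2^8
= 256

256


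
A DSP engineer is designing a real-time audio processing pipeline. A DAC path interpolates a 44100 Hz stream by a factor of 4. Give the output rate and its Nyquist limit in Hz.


Step 1 — output sample rate after interpolation by L:
fs_out = L * fs_in = 4 * 44100 = 176400 Hz

Step 2 — Nyquist frequency of the output stream:
f_Nyq = fs_out / 2 = 176400 / 2 = 88200.0 Hz

fs_out = 176400 Hz; f_Nyquist = 88200.0 Hz


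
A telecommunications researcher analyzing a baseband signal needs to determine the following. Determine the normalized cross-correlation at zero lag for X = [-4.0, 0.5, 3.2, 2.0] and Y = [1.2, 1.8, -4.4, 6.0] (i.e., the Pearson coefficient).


Pearson correlation coefficient (population):
r = cov(X,Y) / (std(X) * std(Y))
Mean X = 0.425, Mean Y = 1.15
Cov(X,Y) = -1.98375
Std(X) = 2.72798, Std(Y) = 3.699662
r = -0.1966

-0.1966


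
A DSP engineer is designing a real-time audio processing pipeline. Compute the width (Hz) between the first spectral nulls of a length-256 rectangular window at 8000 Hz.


Main lobe width for a rectangular window:
Width = 2 * fs / N
      = 2 * 8000 / 256
      = 16000 / 256
      = 62.5 Hz

62.5 Hz


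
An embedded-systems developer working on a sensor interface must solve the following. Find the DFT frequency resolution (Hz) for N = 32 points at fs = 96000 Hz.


DFT frequency resolution:
df = fs / N
   = 96000 / 32
   = 3000.0 Hz

3000.0 Hz


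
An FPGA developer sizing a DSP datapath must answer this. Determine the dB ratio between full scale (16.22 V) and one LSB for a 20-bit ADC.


Dynamic range from full-scale to LSB:
V_min = V_max / 2^bits = 16.22 / 2^20
DR = 20 * log10(V_max / V_min)
   = 20 * log10(2^20)
   = 20 * 20 * log10(2)
   = 120.41 dB

120.41 dB


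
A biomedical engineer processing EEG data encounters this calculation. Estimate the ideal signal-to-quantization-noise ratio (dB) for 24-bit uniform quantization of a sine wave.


Theoretical SNR for a full-scale sinusoid:
SNR = 6.02 * N + 1.76
    = 6.02 * 24 + 1.76
    = 144.48 + 1.76
    = 146.24 dB

146.24 dB


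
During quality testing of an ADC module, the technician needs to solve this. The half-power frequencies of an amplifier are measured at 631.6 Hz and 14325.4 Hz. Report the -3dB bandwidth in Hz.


Bandwidth is the difference of -3dB frequencies:
BW = f_high - f_low
   = 14325.4 - 631.6
   = 13693.8 Hz

13693.8 Hz


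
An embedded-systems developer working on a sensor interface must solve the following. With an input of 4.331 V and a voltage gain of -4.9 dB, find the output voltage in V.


Output voltage from dB gain:
V_out = V_in * 10^(gain_dB / 20)
      = 4.331 * 10^(-4.9 / 20)
      = 4.331 * 0.568853
      = 2.4637 V

2.4637 V


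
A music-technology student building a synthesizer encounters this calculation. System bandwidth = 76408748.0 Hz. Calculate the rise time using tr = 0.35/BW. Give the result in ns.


Rise time from bandwidth relationship:
tr = 0.35 / BW
   = 0.35 / 76408748.0
   = 4.580627339e-09 s
   = 4.5806 ns

4.5806 ns


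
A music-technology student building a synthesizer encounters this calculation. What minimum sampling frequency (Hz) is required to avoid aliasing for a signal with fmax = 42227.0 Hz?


The Nyquist rate is twice the maximum frequency component.
fs_min = 2 * fmax
      = 2 * 42227.0
      = 84454.0 Hz

84454.0


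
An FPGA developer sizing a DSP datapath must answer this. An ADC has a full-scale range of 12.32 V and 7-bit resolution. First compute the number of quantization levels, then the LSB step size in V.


Step 1 — number of quantization levels:
L = 2^N = 2^7 = 128

Step 2 — LSB step size:
delta = Vfs / L
      = 12.32 / 128
      = 0.09625 V

Levels = 128; step size = 0.09625 V


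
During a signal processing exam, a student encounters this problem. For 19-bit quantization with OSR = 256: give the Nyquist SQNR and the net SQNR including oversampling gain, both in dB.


Step 1 — baseline SQNR at Nyquist:
SQNR_base = 6.02*N + 1.76
          = 6.02*19 + 1.76
          = 116.14 dB

Step 2 — oversampling processing gain:
G = 10*log10(OSR) = 10*log10(256) = 24.08 dB

Step 3 — total:
SQNR_total = 116.14 + 24.08 = 140.22 dB

Base SQNR = 116.14 dB; oversampled SQNR = 140.22 dB


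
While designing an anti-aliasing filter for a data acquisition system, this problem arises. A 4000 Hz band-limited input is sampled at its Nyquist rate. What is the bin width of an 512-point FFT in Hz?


Step 1 — Nyquist sampling rate:
fs = 2 * fmax = 2 * 4000 = 8000 Hz

Step 2 — DFT bin spacing:
df = fs / N = 8000 / 512 = 15.625 Hz

15.625 Hz


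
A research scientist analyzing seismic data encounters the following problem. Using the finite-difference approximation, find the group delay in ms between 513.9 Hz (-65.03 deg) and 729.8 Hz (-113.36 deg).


Group delay from phase difference:
tau = -d(phi)/d(omega)
d(phi) = -48.33 deg = -0.843518 rad
d(omega) = 2*pi*(729.8 - 513.9) = 1356.5397 rad/s
tau = -(-0.843518) / 1356.5397
    = 0.6218 ms

0.6218 ms


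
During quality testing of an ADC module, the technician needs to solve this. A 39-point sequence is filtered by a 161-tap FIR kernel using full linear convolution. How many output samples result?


Linear convolution output length:
L = N + M - 1
  = 39 + 161 - 1
  = 199 samples

199


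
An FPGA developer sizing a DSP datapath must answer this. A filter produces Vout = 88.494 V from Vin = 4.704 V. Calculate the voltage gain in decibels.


Voltage gain in dB:
G = 20 * log10(Vout / Vin)
  = 20 * log10(88.494 / 4.704)
  = 20 * log10(18.8125)
  = 20 * 1.274447
  = 25.49 dB

25.49 dB


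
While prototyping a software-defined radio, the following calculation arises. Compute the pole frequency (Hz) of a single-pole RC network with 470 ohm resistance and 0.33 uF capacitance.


Cutoff frequency of a first-order RC filter:
fc = 1 / (2 * pi * R * C)
C = 0.33 uF = 3.3e-07 F
fc = 1 / (2 * pi * 470 * 3.3e-07)
   = 1 / 0.00097452204114355
   = 1026.144056 Hz

1026.144056 Hz


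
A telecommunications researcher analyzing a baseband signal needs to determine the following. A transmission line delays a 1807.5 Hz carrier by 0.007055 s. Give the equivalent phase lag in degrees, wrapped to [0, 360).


Phase shift from frequency and time delay:
phi = 360 * f * t_delay
    = 360 * 1807.5 * 0.007055
    = 4590.69 degrees
    mod 360 = 270.69 degrees

270.69 degrees


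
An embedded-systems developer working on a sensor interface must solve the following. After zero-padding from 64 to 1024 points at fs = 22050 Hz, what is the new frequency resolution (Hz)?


Frequency resolution after zero-padding:
N_padded = 64 * 16 = 1024
df = fs / N_padded
   = 22050 / 1024
   = 21.5332 Hz

21.5332 Hz


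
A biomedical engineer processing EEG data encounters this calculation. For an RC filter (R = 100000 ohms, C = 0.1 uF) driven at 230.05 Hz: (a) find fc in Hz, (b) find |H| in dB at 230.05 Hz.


Step 1 — cutoff frequency:
fc = 1 / (2*pi*R*C)
C = 0.1 uF = 1e-07 F
fc = 1 / (2*pi*100000*1e-07)
   = 15.9155 Hz

Step 2 — magnitude at f = 230.05 Hz:
|H(f)| = 1 / sqrt(1 + (f/fc)^2)
f/fc = 230.05 / 15.9155 = 14.454463
|H| = 1 / sqrt(1 + 208.931501) = 0.0690178
|H|_dB = 20*log10(0.0690178) = -23.22 dB

fc = 15.9155 Hz; |H(230.05 Hz)| = -23.22 dB


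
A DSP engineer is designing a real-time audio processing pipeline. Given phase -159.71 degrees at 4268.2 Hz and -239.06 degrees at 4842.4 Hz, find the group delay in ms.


Group delay from phase difference:
tau = -d(phi)/d(omega)
d(phi) = -79.35 deg = -1.384919 rad
d(omega) = 2*pi*(4842.4 - 4268.2) = 3607.805 rad/s
tau = -(-1.384919) / 3607.805
    = 0.3839 ms

0.3839 ms


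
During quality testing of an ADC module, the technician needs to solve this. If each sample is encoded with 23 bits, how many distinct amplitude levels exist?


Number of quantization levels = 2^N
= 2^23
= 8388608

8388608


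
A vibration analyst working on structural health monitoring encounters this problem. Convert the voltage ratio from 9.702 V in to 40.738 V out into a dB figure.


Voltage gain in dB:
G = 20 * log10(Vout / Vin)
  = 20 * log10(40.738 / 9.702)
  = 20 * log10(4.198928)
  = 20 * 0.623138
  = 12.46 dB

12.46 dB


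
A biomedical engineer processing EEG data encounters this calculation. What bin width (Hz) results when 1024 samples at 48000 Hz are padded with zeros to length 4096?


Frequency resolution after zero-padding:
N_padded = 1024 * 4 = 4096
df = fs / N_padded
   = 48000 / 4096
   = 11.7188 Hz

11.7188 Hz


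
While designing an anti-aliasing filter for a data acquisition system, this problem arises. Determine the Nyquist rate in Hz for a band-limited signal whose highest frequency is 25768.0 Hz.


The Nyquist rate is twice the maximum frequency component.
fs_min = 2 * fmax
      = 2 * 25768.0
      = 51536.0 Hz

51536.0


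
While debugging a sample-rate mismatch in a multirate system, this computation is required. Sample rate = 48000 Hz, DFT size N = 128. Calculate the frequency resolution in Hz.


DFT frequency resolution:
df = fs / N
   = 48000 / 128
   = 375.0 Hz

375.0 Hz


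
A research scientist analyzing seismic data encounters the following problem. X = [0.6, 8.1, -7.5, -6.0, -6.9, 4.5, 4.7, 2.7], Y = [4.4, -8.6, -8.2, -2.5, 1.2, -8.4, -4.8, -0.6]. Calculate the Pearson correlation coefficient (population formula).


Pearson correlation coefficient (population):
r = cov(X,Y) / (std(X) * std(Y))
Mean X = 0.025, Mean Y = -3.4375
Cov(X,Y) = -7.511562
Std(X) = 5.65083, Std(Y) = 4.578192
r = -0.2904

-0.2904


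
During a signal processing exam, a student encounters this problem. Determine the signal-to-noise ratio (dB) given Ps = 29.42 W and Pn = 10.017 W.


SNR in decibels:
SNR = 10 * log10(Ps / Pn)
    = 10 * log10(29.42 / 10.017)
    = 10 * log10(2.937)
    = 10 * 0.4679
    = 4.68 dB

4.68 dB


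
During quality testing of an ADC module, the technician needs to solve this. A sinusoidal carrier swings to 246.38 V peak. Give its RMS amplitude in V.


RMS voltage for a sinusoidal waveform:
V_rms = V_peak / sqrt(2)
      = 246.38 / 1.414214
      = 174.217 V

174.217 V


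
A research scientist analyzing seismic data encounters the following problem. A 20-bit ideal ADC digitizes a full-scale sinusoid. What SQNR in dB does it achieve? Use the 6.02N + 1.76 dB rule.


Theoretical SNR for a full-scale sinusoid:
SNR = 6.02 * N + 1.76
    = 6.02 * 20 + 1.76
    = 120.4 + 1.76
    = 122.16 dB

122.16 dB


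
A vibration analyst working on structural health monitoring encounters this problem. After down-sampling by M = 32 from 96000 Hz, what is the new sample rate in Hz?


Decimation reduces the sample rate:
fs_out = fs_in / M
       = 96000 / 32
       = 3000.0 Hz

3000.0 Hz


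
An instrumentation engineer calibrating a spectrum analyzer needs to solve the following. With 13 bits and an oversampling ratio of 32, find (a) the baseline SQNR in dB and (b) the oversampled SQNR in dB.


Step 1 — baseline SQNR at Nyquist:
SQNR_base = 6.02*N + 1.76
          = 6.02*13 + 1.76
          = 80.02 dB

Step 2 — oversampling processing gain:
G = 10*log10(OSR) = 10*log10(32) = 15.05 dB

Step 3 — total:
SQNR_total = 80.02 + 15.05 = 95.07 dB

Base SQNR = 80.02 dB; oversampled SQNR = 95.07 dB


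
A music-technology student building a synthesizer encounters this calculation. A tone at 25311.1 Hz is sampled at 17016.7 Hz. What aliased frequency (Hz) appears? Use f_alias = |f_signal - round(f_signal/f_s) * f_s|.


Compute the nearest integer multiple of fs to the signal:
n = round(25311.1 / 17016.7) = 1
f_alias = |25311.1 - 1 * 17016.7|
        = |25311.1 - 17016.7|
        = 8294.4 Hz

8294.4
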